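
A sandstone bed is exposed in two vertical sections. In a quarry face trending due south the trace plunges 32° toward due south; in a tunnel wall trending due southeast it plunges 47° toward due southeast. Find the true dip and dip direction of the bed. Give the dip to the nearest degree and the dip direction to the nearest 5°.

true dip 47°, dip direction 125°

Each apparent-dip line lies in the plane. As unit vectors (x east, y north, z up), v₁ plunges 32°→due south and v₂ plunges 47°→due southeast.
The plane normal is n = v₁ × v₂ ∝ (0.365, -0.256, 0.409).
True dip = arccos(n_z / |n|) = arccos(0.6764) = 47.4°.
Dip direction = azimuth of (n_x, n_y) = atan2(0.365, -0.256) = 125°.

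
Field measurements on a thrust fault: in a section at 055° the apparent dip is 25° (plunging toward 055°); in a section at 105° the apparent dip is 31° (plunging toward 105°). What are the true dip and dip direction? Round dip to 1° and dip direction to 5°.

true dip 31°, dip direction 095°

The two traces are lines in the plane: v₁ = (sin 55°·cos 25°, cos 55°·cos 25°, −sin 25°), v₂ = (sin 105°·cos 31°, cos 105°·cos 31°, −sin 31°).
Cross product v₁ × v₂ gives the pole to the plane: n ∝ (0.361, -0.032, 0.595).
tan δ = √(n_x²+n_y²)/n_z = 0.363/0.595, so δ = 31.4°.
Dip direction = azimuth of (n_x, n_y) = atan2(0.361, -0.032) = 95°.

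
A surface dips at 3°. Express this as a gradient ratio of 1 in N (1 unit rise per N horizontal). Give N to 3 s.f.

1 : N means tan θ = 1/N, so N = 1/tan 3° = 1/0.0524

1 in 19.1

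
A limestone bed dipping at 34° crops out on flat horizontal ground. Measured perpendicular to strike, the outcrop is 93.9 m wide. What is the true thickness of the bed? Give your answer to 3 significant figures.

52.5 m

True thickness t = w · sin(dip) = 93.9 × sin 34°
t = 93.9 × 0.5592 = 52.508 m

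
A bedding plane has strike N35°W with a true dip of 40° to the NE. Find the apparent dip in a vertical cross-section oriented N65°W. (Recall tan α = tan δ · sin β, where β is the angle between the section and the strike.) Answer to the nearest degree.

Angle between strike (N35°W) and section (N65°W): β = 30°.
tan α = tan 40° × sin 30° = 0.8391 × 0.5000 = 0.4195
α = arctan(0.4195) = 22.76°

23°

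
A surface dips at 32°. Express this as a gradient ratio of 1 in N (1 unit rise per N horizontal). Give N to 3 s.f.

1 : N means tan θ = 1/N, so N = 1/tan 32° = 1/0.6249

1 in 1.60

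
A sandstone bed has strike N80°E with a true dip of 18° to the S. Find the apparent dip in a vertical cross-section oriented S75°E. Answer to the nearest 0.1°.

The strike is N80°E and the section trends S75°E; the acute angle between them is β = 25°.
tan(apparent dip) = tan 18° · sin 25° = 0.1373
α = arctan(0.1373) = 7.82°

7.8°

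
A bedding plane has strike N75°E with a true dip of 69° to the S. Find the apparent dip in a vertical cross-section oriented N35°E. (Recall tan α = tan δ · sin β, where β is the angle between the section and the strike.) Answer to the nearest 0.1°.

The section lies 40° from the strike.
tan α = tan 69° × sin 40° = 2.6051 × 0.6428 = 1.6745
apparent dip = arctan 1.6745 = 59.15°

59.2°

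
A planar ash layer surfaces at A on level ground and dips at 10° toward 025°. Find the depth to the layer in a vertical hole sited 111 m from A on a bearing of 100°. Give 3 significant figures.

The hole lies 75° from the dip direction, so the down-dip offset is 111 × cos 75° = 28.73 m.
Depth = down-dip offset × tan(dip) = 28.73 × tan 10° = 28.73 × 0.1763
Depth = 5.07 m

5.07 m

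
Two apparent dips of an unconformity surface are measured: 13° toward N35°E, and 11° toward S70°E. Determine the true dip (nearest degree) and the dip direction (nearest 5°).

The two traces are lines in the plane: v₁ = (sin 35°·cos 13°, cos 35°·cos 13°, −sin 13°), v₂ = (sin 110°·cos 11°, cos 110°·cos 11°, −sin 11°).
n = v₁ × v₂ = (0.228, 0.101, 0.924) (taken with n_z > 0).
Dip δ = arctan(|n_h|/n_z) = arctan(0.249/0.924) = 15.1°.
Dip direction = azimuth of (n_x, n_y) = atan2(0.228, 0.101) = 66°.

true dip 15°, dip direction 065°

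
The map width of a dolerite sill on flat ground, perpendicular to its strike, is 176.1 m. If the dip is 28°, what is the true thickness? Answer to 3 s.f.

True thickness t = w · sin(dip) = 176.1 × sin 28°
t = 176.1 × 0.4695 = 82.674 m

82.7 m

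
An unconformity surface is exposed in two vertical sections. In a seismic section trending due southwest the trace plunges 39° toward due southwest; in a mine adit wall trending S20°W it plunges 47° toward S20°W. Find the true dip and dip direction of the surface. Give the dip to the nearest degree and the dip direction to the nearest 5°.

The two traces are lines in the plane: v₁ = (sin 225°·cos 39°, cos 225°·cos 39°, −sin 39°), v₂ = (sin 200°·cos 47°, cos 200°·cos 47°, −sin 47°).
n = v₁ × v₂ = (-0.001, -0.255, 0.224) (taken with n_z > 0).
Dip δ = arctan(|n_h|/n_z) = arctan(0.255/0.224) = 48.7°.
The horizontal component of n points toward azimuth atan2(n_x, n_y) = 180°, the dip direction.

true dip 49°, dip direction 180°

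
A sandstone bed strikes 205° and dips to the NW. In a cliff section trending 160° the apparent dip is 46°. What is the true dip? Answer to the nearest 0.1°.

55.7°

β = acute angle between strike 205° and section 160° = 45°.
tan δ = tan α / sin β = tan 46° / sin 45° = 1.0355 / 0.7071 = 1.4645
δ = arctan(1.4645) = 55.67°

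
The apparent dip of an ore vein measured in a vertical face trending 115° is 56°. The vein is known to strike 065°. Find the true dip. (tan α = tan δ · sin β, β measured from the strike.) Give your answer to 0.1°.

β = acute angle between strike 065° and section 115° = 50°.
tan(true dip) = tan 56° / sin 50° = 1.9353
true dip = arctan 1.9353 = 62.67°

62.7°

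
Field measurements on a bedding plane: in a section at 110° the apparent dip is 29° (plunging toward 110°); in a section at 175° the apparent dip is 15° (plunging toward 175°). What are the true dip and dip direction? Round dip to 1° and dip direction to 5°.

true dip 29°, dip direction 115°

Represent each trace as a vector plunging at its apparent dip toward its trend (east-north-up frame): v₁ = (0.822, -0.299, -0.485), v₂ = (0.084, -0.962, -0.259).
The plane normal is n = v₁ × v₂ ∝ (0.389, -0.172, 0.766).
True dip = arccos(n_z / |n|) = arccos(0.8742) = 29.1°.
Dip direction = azimuth of (n_x, n_y) = atan2(0.389, -0.172) = 114°.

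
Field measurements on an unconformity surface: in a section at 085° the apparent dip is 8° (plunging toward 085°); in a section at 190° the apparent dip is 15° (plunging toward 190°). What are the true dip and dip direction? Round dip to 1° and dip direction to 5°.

true dip 19°, dip direction 150°

The two traces are lines in the plane: v₁ = (sin 85°·cos 8°, cos 85°·cos 8°, −sin 8°), v₂ = (sin 190°·cos 15°, cos 190°·cos 15°, −sin 15°).
Cross product v₁ × v₂ gives the pole to the plane: n ∝ (0.155, -0.279, 0.924).
True dip = arccos(n_z / |n|) = arccos(0.9453) = 19.0°.
Dip direction = atan2(0.155, -0.279) = 151° (azimuth of n's horizontal projection).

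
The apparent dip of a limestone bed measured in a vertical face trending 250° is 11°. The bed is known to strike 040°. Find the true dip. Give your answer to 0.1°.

β = acute angle between strike 040° and section 250° = 30°.
tan(true dip) = tan 11° / sin 30° = 0.3888
true dip = arctan 0.3888 = 21.24°

21.2°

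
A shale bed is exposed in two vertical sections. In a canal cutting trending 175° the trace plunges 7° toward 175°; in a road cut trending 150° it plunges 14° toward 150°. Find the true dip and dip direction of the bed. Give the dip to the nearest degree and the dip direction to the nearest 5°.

Each apparent-dip line lies in the plane. As unit vectors (x east, y north, z up), v₁ plunges 7°→175° and v₂ plunges 14°→150°.
n = v₁ × v₂ = (0.137, -0.038, 0.407) (taken with n_z > 0).
Dip δ = arctan(|n_h|/n_z) = arctan(0.142/0.407) = 19.2°.
Dip direction = atan2(0.137, -0.038) = 106° (azimuth of n's horizontal projection).

true dip 19°, dip direction 105°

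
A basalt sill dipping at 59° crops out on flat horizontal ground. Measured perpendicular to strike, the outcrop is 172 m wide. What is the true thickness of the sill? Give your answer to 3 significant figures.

True thickness t = w · sin(dip) = 172 × sin 59°
t = 172 × 0.8572 = 147.433 m

147 m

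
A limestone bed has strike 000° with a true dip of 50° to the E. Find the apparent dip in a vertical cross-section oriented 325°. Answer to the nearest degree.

Angle between strike (000°) and section (325°): β = 35°.
tan(apparent dip) = tan 50° · sin 35° = 0.6836
α = arctan(0.6836) = 34.36°

34°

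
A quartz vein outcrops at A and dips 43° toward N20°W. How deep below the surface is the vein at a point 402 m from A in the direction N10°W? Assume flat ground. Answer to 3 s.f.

369 m

The hole lies 10° from the dip direction, so the down-dip offset is 402 × cos 10° = 395.89 m.
Depth = down-dip offset × tan(dip) = 395.89 × tan 43° = 395.89 × 0.9325
Depth = 369.18 m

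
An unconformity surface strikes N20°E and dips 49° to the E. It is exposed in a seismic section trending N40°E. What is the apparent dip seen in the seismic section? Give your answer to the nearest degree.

Angle between strike (N20°E) and section (N40°E): β = 20°.
tan(apparent dip) = tan 49° · sin 20° = 0.3934
apparent dip = arctan 0.3934 = 21.48°

21°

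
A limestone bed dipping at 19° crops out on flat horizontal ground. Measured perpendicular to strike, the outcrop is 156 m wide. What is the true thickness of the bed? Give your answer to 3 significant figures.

True thickness t = w · sin(dip) = 156 × sin 19°
t = 156 × 0.3256 = 50.789 m

50.8 m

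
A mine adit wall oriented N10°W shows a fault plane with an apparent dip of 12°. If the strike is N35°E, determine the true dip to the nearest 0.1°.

The section is 45° from the strike.
tan(true dip) = tan 12° / sin 45° = 0.3006
true dip = arctan 0.3006 = 16.73°

16.7°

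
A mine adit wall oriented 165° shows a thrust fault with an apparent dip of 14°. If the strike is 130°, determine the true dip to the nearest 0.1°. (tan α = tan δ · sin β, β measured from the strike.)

23.5°

β = acute angle between strike 130° and section 165° = 35°.
tan(true dip) = tan 14° / sin 35° = 0.4347
true dip = arctan 0.4347 = 23.49°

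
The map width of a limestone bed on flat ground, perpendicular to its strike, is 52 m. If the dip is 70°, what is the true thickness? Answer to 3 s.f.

48.9 m

True thickness t = w · sin(dip) = 52 × sin 70°
t = 52 × 0.9397 = 48.864 m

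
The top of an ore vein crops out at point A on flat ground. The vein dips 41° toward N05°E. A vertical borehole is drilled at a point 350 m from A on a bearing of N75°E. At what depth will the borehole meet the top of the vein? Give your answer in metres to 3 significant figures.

104 m

The hole lies 70° from the dip direction, so the down-dip offset is 350 × cos 70° = 119.71 m.
Depth = down-dip offset × tan(dip) = 119.71 × tan 41° = 119.71 × 0.8693
Depth = 104.06 m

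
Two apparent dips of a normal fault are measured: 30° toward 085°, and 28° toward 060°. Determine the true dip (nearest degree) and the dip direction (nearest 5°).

true dip 30°, dip direction 085°

The two traces are lines in the plane: v₁ = (sin 85°·cos 30°, cos 85°·cos 30°, −sin 30°), v₂ = (sin 60°·cos 28°, cos 60°·cos 28°, −sin 28°).
Cross product v₁ × v₂ gives the pole to the plane: n ∝ (0.185, 0.023, 0.323).
True dip = arccos(n_z / |n|) = arccos(0.8659) = 30.0°.
The horizontal component of n points toward azimuth atan2(n_x, n_y) = 83°, the dip direction.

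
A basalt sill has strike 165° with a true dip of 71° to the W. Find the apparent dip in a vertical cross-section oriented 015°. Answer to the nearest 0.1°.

Angle between strike (165°) and section (015°): β = 30°.
tan(apparent dip) = tan 71° · sin 30° = 1.4521
apparent dip = arctan 1.4521 = 55.45°

55.4°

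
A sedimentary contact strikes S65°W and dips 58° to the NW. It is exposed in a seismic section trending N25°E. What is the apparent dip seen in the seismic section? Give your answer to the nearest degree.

Angle between strike (S65°W) and section (N25°E): β = 40°.
tan α = tan 58° × sin 40° = 1.6003 × 0.6428 = 1.0287
α = arctan(1.0287) = 45.81°

46°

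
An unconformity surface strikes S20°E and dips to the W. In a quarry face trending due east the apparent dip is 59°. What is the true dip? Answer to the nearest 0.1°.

β = acute angle between strike S20°E and section due east = 70°.
tan δ = tan α / sin β = tan 59° / sin 70° = 1.6643 / 0.9397 = 1.7711
δ = arctan(1.7711) = 60.55°

60.5°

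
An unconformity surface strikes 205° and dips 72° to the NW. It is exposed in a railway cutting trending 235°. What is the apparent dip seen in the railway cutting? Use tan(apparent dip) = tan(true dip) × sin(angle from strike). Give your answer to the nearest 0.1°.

57.0°

Angle between strike (205°) and section (235°): β = 30°.
tan α = tan 72° × sin 30° = 3.0777 × 0.5000 = 1.5388
α = arctan(1.5388) = 56.98°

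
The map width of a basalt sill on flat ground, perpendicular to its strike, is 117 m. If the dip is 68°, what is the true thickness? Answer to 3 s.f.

108 m

True thickness t = w · sin(dip) = 117 × sin 68°
t = 117 × 0.9272 = 108.481 m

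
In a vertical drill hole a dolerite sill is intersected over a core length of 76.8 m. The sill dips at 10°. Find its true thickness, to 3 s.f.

75.6 m

True thickness t = h · cos(dip) = 76.8 × cos 10°
t = 76.8 × 0.9848 = 75.633 m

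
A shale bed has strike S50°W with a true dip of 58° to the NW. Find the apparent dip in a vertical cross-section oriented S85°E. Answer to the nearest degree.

The strike is S50°W and the section trends S85°E; the acute angle between them is β = 45°.
tan α = tan 58° × sin 45° = 1.6003 × 0.7071 = 1.1316
apparent dip = arctan 1.1316 = 48.53°

49°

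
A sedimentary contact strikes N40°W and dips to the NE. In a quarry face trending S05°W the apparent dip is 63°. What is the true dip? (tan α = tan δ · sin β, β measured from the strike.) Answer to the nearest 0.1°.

70.2°

β = acute angle between strike N40°W and section S05°W = 45°.
tan δ = tan α / sin β = tan 63° / sin 45° = 1.9626 / 0.7071 = 2.7756
true dip = arctan 2.7756 = 70.19°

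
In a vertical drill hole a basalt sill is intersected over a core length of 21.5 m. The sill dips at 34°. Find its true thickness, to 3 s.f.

17.8 m

True thickness t = h · cos(dip) = 21.5 × cos 34°
t = 21.5 × 0.8290 = 17.824 m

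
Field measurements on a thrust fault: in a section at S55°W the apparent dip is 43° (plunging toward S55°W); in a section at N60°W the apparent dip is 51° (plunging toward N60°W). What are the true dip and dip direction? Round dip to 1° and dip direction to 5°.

true dip 53°, dip direction 280°

Represent each trace as a vector plunging at its apparent dip toward its trend (east-north-up frame): v₁ = (-0.599, -0.419, -0.682), v₂ = (-0.545, 0.315, -0.777).
Cross product v₁ × v₂ gives the pole to the plane: n ∝ (-0.541, 0.094, 0.417).
True dip = arccos(n_z / |n|) = arccos(0.6052) = 52.8°.
Dip direction = azimuth of (n_x, n_y) = atan2(-0.541, 0.094) = 280°.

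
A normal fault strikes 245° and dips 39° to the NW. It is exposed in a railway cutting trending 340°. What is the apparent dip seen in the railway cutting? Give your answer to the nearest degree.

39°

The section lies 85° from the strike.
tan(apparent dip) = tan 39° · sin 85° = 0.8067
α = arctan(0.8067) = 38.89°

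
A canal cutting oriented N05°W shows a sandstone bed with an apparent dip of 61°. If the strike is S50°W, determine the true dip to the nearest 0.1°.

65.6°

β = acute angle between strike S50°W and section N05°W = 55°.
tan δ = tan α / sin β = tan 61° / sin 55° = 1.8040 / 0.8192 = 2.2023
δ = arctan(2.2023) = 65.58°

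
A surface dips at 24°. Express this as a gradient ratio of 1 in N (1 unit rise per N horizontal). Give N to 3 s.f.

1 in 2.25

1 : N means tan θ = 1/N, so N = 1/tan 24° = 1/0.4452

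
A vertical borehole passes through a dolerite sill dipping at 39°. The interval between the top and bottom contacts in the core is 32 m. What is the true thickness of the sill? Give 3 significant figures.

24.9 m

True thickness t = h · cos(dip) = 32 × cos 39°
t = 32 × 0.7771 = 24.869 m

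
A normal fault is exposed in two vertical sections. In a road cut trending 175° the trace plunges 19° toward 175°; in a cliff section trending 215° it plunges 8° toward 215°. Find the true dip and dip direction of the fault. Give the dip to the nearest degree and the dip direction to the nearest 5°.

true dip 22°, dip direction 145°

Represent each trace as a vector plunging at its apparent dip toward its trend (east-north-up frame): v₁ = (0.082, -0.942, -0.326), v₂ = (-0.568, -0.811, -0.139).
Cross product v₁ × v₂ gives the pole to the plane: n ∝ (0.133, -0.196, 0.602).
Dip δ = arctan(|n_h|/n_z) = arctan(0.237/0.602) = 21.5°.
Dip direction = azimuth of (n_x, n_y) = atan2(0.133, -0.196) = 146°.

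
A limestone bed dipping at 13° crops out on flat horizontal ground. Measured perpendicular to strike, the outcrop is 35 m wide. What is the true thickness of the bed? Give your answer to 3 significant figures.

True thickness t = w · sin(dip) = 35 × sin 13°
t = 35 × 0.2250 = 7.873 m

7.87 m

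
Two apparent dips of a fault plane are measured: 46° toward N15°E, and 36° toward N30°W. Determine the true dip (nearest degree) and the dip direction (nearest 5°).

true dip 46°, dip direction 015°

The two traces are lines in the plane: v₁ = (sin 15°·cos 46°, cos 15°·cos 46°, −sin 46°), v₂ = (sin 330°·cos 36°, cos 330°·cos 36°, −sin 36°).
The plane normal is n = v₁ × v₂ ∝ (0.110, 0.397, 0.397).
tan δ = √(n_x²+n_y²)/n_z = 0.412/0.397, so δ = 46.0°.
Dip direction = atan2(0.110, 0.397) = 15° (azimuth of n's horizontal projection).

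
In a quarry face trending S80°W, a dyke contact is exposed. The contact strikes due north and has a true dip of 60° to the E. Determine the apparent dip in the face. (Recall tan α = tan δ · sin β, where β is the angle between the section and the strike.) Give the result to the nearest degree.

The section lies 80° from the strike.
tan α = tan 60° × sin 80° = 1.7321 × 0.9848 = 1.7057
α = arctan(1.7057) = 59.62°

60°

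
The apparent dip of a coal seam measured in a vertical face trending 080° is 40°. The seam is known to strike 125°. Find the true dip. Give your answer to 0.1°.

β = acute angle between strike 125° and section 080° = 45°.
tan(true dip) = tan 40° / sin 45° = 1.1867
true dip = arctan 1.1867 = 49.88°

49.9°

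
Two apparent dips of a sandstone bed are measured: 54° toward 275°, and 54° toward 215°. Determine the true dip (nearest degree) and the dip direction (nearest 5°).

Each apparent-dip line lies in the plane. As unit vectors (x east, y north, z up), v₁ plunges 54°→275° and v₂ plunges 54°→215°.
The plane normal is n = v₁ × v₂ ∝ (-0.431, -0.201, 0.299).
True dip = arccos(n_z / |n|) = arccos(0.5326) = 57.8°.
The horizontal component of n points toward azimuth atan2(n_x, n_y) = 245°, the dip direction.

true dip 58°, dip direction 245°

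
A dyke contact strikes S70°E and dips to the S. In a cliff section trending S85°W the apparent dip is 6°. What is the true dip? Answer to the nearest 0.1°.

The section is 25° from the strike.
tan δ = tan α / sin β = tan 6° / sin 25° = 0.1051 / 0.4226 = 0.2487
true dip = arctan 0.2487 = 13.97°

14.0°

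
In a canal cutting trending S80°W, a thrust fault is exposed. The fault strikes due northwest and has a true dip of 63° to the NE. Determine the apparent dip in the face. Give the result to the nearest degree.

58°

The section lies 55° from the strike.
tan α = tan 63° × sin 55° = 1.9626 × 0.8192 = 1.6077
apparent dip = arctan 1.6077 = 58.12°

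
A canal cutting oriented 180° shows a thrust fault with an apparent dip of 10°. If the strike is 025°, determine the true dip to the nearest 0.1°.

β = acute angle between strike 025° and section 180° = 25°.
tan(true dip) = tan 10° / sin 25° = 0.4172
δ = arctan(0.4172) = 22.65°

22.6°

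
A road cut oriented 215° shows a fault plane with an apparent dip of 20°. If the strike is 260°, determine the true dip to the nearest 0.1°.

27.2°

β = acute angle between strike 260° and section 215° = 45°.
tan(true dip) = tan 20° / sin 45° = 0.5147
true dip = arctan 0.5147 = 27.24°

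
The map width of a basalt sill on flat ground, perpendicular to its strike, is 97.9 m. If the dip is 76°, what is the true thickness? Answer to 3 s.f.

95.0 m

True thickness t = w · sin(dip) = 97.9 × sin 76°
t = 97.9 × 0.9703 = 94.992 m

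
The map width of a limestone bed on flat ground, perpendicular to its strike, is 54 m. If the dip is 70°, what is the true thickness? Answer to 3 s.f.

50.7 m

True thickness t = w · sin(dip) = 54 × sin 70°
t = 54 × 0.9397 = 50.743 m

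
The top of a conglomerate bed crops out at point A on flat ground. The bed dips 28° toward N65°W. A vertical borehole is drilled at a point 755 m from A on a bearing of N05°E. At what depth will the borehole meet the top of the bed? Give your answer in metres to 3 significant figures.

137 m

The hole lies 70° from the dip direction, so the down-dip offset is 755 × cos 70° = 258.23 m.
Depth = down-dip offset × tan(dip) = 258.23 × tan 28° = 258.23 × 0.5317
Depth = 137.30 m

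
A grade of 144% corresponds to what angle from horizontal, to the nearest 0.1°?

tan θ = 144/100 = 1.4400
θ = arctan(1.4400) = 55.22°

55.2°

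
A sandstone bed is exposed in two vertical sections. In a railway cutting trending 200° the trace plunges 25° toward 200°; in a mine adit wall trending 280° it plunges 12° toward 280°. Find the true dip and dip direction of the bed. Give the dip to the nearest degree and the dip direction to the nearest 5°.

true dip 26°, dip direction 215°

Represent each trace as a vector plunging at its apparent dip toward its trend (east-north-up frame): v₁ = (-0.310, -0.852, -0.423), v₂ = (-0.963, 0.170, -0.208).
Cross product v₁ × v₂ gives the pole to the plane: n ∝ (-0.249, -0.343, 0.873).
tan δ = √(n_x²+n_y²)/n_z = 0.423/0.873, so δ = 25.9°.
Dip direction = azimuth of (n_x, n_y) = atan2(-0.249, -0.343) = 216°.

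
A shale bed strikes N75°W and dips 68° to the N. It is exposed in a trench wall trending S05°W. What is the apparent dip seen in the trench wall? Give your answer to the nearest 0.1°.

Angle between strike (N75°W) and section (S05°W): β = 80°.
tan(apparent dip) = tan 68° · sin 80° = 2.4375
α = arctan(2.4375) = 67.69°

67.7°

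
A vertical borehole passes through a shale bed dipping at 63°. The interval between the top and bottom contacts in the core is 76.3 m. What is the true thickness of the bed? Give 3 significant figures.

34.6 m

True thickness t = h · cos(dip) = 76.3 × cos 63°
t = 76.3 × 0.4540 = 34.639 m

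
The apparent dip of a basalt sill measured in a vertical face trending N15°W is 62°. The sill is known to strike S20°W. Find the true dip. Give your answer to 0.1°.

The section is 35° from the strike.
tan δ = tan α / sin β = tan 62° / sin 35° = 1.8807 / 0.5736 = 3.2789
true dip = arctan 3.2789 = 73.04°

73.0°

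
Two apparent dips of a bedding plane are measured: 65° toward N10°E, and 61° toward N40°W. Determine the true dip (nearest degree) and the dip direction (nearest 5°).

true dip 66°, dip direction 355°

Each apparent-dip line lies in the plane. As unit vectors (x east, y north, z up), v₁ plunges 65°→N10°E and v₂ plunges 61°→N40°W.
The plane normal is n = v₁ × v₂ ∝ (-0.027, 0.347, 0.157).
True dip = arccos(n_z / |n|) = arccos(0.4114) = 65.7°.
The horizontal component of n points toward azimuth atan2(n_x, n_y) = 355°, the dip direction.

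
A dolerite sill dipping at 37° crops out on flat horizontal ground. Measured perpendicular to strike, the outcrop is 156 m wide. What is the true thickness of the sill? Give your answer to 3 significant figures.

93.9 m

True thickness t = w · sin(dip) = 156 × sin 37°
t = 156 × 0.6018 = 93.883 m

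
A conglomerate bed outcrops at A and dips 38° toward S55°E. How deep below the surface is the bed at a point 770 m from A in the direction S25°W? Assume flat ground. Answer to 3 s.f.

104 m

The hole lies 80° from the dip direction, so the down-dip offset is 770 × cos 80° = 133.71 m.
Depth = down-dip offset × tan(dip) = 133.71 × tan 38° = 133.71 × 0.7813
Depth = 104.46 m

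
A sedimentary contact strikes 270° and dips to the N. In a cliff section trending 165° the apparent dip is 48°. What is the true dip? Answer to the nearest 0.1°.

49.0°

The section is 75° from the strike.
tan δ = tan α / sin β = tan 48° / sin 75° = 1.1106 / 0.9659 = 1.1498
δ = arctan(1.1498) = 48.99°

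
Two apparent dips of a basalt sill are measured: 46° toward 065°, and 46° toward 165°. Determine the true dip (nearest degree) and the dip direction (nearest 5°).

The two traces are lines in the plane: v₁ = (sin 65°·cos 46°, cos 65°·cos 46°, −sin 46°), v₂ = (sin 165°·cos 46°, cos 165°·cos 46°, −sin 46°).
n = v₁ × v₂ = (0.694, -0.324, 0.475) (taken with n_z > 0).
True dip = arccos(n_z / |n|) = arccos(0.5274) = 58.2°.
The horizontal component of n points toward azimuth atan2(n_x, n_y) = 115°, the dip direction.

true dip 58°, dip direction 115°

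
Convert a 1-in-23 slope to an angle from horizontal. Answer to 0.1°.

tan θ = 1/23 = 0.0435
θ = arctan(0.0435) = 2.49°

2.5°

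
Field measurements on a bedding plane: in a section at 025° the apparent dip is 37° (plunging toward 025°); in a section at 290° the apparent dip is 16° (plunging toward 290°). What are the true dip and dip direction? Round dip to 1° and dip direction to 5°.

true dip 40°, dip direction 000°

Each apparent-dip line lies in the plane. As unit vectors (x east, y north, z up), v₁ plunges 37°→025° and v₂ plunges 16°→290°.
n = v₁ × v₂ = (-0.002, 0.637, 0.765) (taken with n_z > 0).
tan δ = √(n_x²+n_y²)/n_z = 0.637/0.765, so δ = 39.8°.
Dip direction = azimuth of (n_x, n_y) = atan2(-0.002, 0.637) = 360°.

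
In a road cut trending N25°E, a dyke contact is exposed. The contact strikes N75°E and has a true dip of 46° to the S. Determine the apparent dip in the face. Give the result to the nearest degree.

38°

The section lies 50° from the strike.
tan α = tan 46° × sin 50° = 1.0355 × 0.7660 = 0.7933
apparent dip = arctan 0.7933 = 38.42°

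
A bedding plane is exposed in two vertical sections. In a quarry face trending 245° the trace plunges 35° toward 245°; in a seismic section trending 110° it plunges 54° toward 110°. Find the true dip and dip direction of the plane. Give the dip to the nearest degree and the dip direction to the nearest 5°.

Represent each trace as a vector plunging at its apparent dip toward its trend (east-north-up frame): v₁ = (-0.742, -0.346, -0.574), v₂ = (0.552, -0.201, -0.809).
The plane normal is n = v₁ × v₂ ∝ (0.165, -0.917, 0.340).
Dip δ = arctan(|n_h|/n_z) = arctan(0.932/0.340) = 69.9°.
Dip direction = atan2(0.165, -0.917) = 170° (azimuth of n's horizontal projection).

true dip 70°, dip direction 170°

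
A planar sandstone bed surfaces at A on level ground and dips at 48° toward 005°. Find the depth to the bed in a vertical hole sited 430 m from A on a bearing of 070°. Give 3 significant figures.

The hole lies 65° from the dip direction, so the down-dip offset is 430 × cos 65° = 181.73 m.
Depth = down-dip offset × tan(dip) = 181.73 × tan 48° = 181.73 × 1.1106
Depth = 201.83 m

202 m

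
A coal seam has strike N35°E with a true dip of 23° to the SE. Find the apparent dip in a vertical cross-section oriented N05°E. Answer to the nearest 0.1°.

12.0°

The strike is N35°E and the section trends N05°E; the acute angle between them is β = 30°.
tan(apparent dip) = tan 23° · sin 30° = 0.2122
apparent dip = arctan 0.2122 = 11.98°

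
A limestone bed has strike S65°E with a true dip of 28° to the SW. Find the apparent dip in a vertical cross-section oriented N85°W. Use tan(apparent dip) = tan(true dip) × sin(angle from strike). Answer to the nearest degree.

10°

Angle between strike (S65°E) and section (N85°W): β = 20°.
tan(apparent dip) = tan 28° · sin 20° = 0.1819
apparent dip = arctan 0.1819 = 10.31°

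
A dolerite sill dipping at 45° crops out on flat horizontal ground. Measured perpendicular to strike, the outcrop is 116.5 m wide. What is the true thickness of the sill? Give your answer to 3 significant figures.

82.4 m

True thickness t = w · sin(dip) = 116.5 × sin 45°
t = 116.5 × 0.7071 = 82.378 m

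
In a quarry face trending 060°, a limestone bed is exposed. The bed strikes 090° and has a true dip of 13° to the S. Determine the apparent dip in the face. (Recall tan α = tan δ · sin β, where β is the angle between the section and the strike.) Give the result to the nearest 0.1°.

Angle between strike (090°) and section (060°): β = 30°.
tan α = tan 13° × sin 30° = 0.2309 × 0.5000 = 0.1154
apparent dip = arctan 0.1154 = 6.58°

6.6°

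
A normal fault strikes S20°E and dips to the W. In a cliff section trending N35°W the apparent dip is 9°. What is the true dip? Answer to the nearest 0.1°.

The section is 15° from the strike.
tan δ = tan α / sin β = tan 9° / sin 15° = 0.1584 / 0.2588 = 0.6120
true dip = arctan 0.6120 = 31.46°

31.5°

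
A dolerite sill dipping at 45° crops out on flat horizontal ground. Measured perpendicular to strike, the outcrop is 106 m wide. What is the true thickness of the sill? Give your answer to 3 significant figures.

True thickness t = w · sin(dip) = 106 × sin 45°
t = 106 × 0.7071 = 74.953 m

75.0 m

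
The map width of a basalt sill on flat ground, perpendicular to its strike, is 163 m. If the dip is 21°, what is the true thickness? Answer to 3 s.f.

58.4 m

True thickness t = w · sin(dip) = 163 × sin 21°
t = 163 × 0.3584 = 58.414 m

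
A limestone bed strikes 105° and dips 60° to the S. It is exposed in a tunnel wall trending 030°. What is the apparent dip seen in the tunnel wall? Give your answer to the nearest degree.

59°

The section lies 75° from the strike.
tan α = tan 60° × sin 75° = 1.7321 × 0.9659 = 1.6730
apparent dip = arctan 1.6730 = 59.13°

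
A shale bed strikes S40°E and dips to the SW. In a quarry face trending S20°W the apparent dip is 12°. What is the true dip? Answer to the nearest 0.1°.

13.8°

The section is 60° from the strike.
tan δ = tan α / sin β = tan 12° / sin 60° = 0.2126 / 0.8660 = 0.2454
true dip = arctan 0.2454 = 13.79°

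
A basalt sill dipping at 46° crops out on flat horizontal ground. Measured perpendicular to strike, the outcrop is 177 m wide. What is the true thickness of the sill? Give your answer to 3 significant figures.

127 m

True thickness t = w · sin(dip) = 177 × sin 46°
t = 177 × 0.7193 = 127.323 m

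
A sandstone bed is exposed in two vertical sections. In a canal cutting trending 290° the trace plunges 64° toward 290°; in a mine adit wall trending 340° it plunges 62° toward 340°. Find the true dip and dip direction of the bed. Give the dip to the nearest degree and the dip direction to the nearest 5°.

Represent each trace as a vector plunging at its apparent dip toward its trend (east-north-up frame): v₁ = (-0.412, 0.150, -0.899), v₂ = (-0.161, 0.441, -0.883).
The plane normal is n = v₁ × v₂ ∝ (-0.264, 0.219, 0.158).
Dip δ = arctan(|n_h|/n_z) = arctan(0.343/0.158) = 65.3°.
The horizontal component of n points toward azimuth atan2(n_x, n_y) = 310°, the dip direction.

true dip 65°, dip direction 310°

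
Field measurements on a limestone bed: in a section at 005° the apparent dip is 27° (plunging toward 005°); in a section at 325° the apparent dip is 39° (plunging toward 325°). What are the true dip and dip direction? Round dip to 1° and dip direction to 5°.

The two traces are lines in the plane: v₁ = (sin 5°·cos 27°, cos 5°·cos 27°, −sin 27°), v₂ = (sin 325°·cos 39°, cos 325°·cos 39°, −sin 39°).
n = v₁ × v₂ = (-0.270, 0.251, 0.445) (taken with n_z > 0).
tan δ = √(n_x²+n_y²)/n_z = 0.369/0.445, so δ = 39.6°.
Dip direction = azimuth of (n_x, n_y) = atan2(-0.270, 0.251) = 313°.

true dip 40°, dip direction 315°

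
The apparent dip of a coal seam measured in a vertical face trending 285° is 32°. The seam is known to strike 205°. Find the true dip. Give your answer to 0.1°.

The section is 80° from the strike.
tan(true dip) = tan 32° / sin 80° = 0.6345
true dip = arctan 0.6345 = 32.40°

32.4°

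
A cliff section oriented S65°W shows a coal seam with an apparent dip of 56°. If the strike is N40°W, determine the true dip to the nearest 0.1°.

56.9°

β = acute angle between strike N40°W and section S65°W = 75°.
tan δ = tan α / sin β = tan 56° / sin 75° = 1.4826 / 0.9659 = 1.5349
true dip = arctan 1.5349 = 56.91°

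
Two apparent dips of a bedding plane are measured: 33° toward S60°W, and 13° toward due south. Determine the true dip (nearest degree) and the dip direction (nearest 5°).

true dip 33°, dip direction 250°

The two traces are lines in the plane: v₁ = (sin 240°·cos 33°, cos 240°·cos 33°, −sin 33°), v₂ = (sin 180°·cos 13°, cos 180°·cos 13°, −sin 13°).
n = v₁ × v₂ = (-0.436, -0.163, 0.708) (taken with n_z > 0).
Dip δ = arctan(|n_h|/n_z) = arctan(0.466/0.708) = 33.4°.
The horizontal component of n points toward azimuth atan2(n_x, n_y) = 249°, the dip direction.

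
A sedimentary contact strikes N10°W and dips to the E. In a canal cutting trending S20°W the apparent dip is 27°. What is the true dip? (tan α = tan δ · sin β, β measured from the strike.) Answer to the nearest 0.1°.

45.5°

β = acute angle between strike N10°W and section S20°W = 30°.
tan δ = tan α / sin β = tan 27° / sin 30° = 0.5095 / 0.5000 = 1.0191
true dip = arctan 1.0191 = 45.54°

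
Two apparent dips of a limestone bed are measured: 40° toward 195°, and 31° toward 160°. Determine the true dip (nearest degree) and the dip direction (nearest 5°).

Each apparent-dip line lies in the plane. As unit vectors (x east, y north, z up), v₁ plunges 40°→195° and v₂ plunges 31°→160°.
The plane normal is n = v₁ × v₂ ∝ (-0.137, -0.291, 0.377).
tan δ = √(n_x²+n_y²)/n_z = 0.321/0.377, so δ = 40.4°.
The horizontal component of n points toward azimuth atan2(n_x, n_y) = 205°, the dip direction.

true dip 40°, dip direction 205°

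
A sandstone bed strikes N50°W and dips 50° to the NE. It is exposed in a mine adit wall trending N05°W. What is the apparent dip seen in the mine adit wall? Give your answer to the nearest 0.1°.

40.1°

The strike is N50°W and the section trends N05°W; the acute angle between them is β = 45°.
tan(apparent dip) = tan 50° · sin 45° = 0.8427
apparent dip = arctan 0.8427 = 40.12°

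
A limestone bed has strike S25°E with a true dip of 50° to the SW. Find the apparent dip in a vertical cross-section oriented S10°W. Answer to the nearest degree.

Angle between strike (S25°E) and section (S10°W): β = 35°.
tan α = tan 50° × sin 35° = 1.1918 × 0.5736 = 0.6836
apparent dip = arctan 0.6836 = 34.36°

34°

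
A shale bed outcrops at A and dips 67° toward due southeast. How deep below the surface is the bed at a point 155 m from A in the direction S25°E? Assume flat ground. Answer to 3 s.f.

The hole lies 20° from the dip direction, so the down-dip offset is 155 × cos 20° = 145.65 m.
Depth = down-dip offset × tan(dip) = 145.65 × tan 67° = 145.65 × 2.3559
Depth = 343.14 m

343 m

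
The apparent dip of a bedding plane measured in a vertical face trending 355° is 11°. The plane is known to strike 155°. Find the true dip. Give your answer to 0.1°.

β = acute angle between strike 155° and section 355° = 20°.
tan δ = tan α / sin β = tan 11° / sin 20° = 0.1944 / 0.3420 = 0.5683
true dip = arctan 0.5683 = 29.61°

29.6°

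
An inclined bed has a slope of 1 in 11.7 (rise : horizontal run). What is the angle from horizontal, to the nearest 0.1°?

tan θ = 1/11.7 = 0.0855
θ = arctan(0.0855) = 4.89°

4.9°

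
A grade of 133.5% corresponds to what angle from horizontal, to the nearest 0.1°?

53.2°

tan θ = 133.5/100 = 1.3350
θ = arctan(1.3350) = 53.16°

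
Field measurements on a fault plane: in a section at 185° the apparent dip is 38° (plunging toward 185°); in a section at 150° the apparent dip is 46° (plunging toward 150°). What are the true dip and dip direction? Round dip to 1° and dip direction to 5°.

true dip 46°, dip direction 145°

Each apparent-dip line lies in the plane. As unit vectors (x east, y north, z up), v₁ plunges 38°→185° and v₂ plunges 46°→150°.
The plane normal is n = v₁ × v₂ ∝ (0.194, -0.263, 0.314).
tan δ = √(n_x²+n_y²)/n_z = 0.327/0.314, so δ = 46.2°.
The horizontal component of n points toward azimuth atan2(n_x, n_y) = 144°, the dip direction.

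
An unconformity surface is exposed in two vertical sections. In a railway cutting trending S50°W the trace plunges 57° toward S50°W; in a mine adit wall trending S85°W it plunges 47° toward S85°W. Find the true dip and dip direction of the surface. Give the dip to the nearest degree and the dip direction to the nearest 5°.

Represent each trace as a vector plunging at its apparent dip toward its trend (east-north-up frame): v₁ = (-0.417, -0.350, -0.839), v₂ = (-0.679, -0.059, -0.731).
The plane normal is n = v₁ × v₂ ∝ (-0.206, -0.265, 0.213).
Dip δ = arctan(|n_h|/n_z) = arctan(0.335/0.213) = 57.6°.
Dip direction = azimuth of (n_x, n_y) = atan2(-0.206, -0.265) = 218°.

true dip 58°, dip direction 220°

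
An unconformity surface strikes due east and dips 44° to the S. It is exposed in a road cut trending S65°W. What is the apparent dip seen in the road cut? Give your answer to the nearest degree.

22°

The strike is due east and the section trends S65°W; the acute angle between them is β = 25°.
tan α = tan 44° × sin 25° = 0.9657 × 0.4226 = 0.4081
apparent dip = arctan 0.4081 = 22.20°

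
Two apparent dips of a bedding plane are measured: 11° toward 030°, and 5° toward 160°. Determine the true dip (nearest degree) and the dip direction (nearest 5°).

Represent each trace as a vector plunging at its apparent dip toward its trend (east-north-up frame): v₁ = (0.491, 0.850, -0.191), v₂ = (0.341, -0.936, -0.087).
Cross product v₁ × v₂ gives the pole to the plane: n ∝ (0.253, 0.022, 0.749).
Dip δ = arctan(|n_h|/n_z) = arctan(0.254/0.749) = 18.7°.
Dip direction = azimuth of (n_x, n_y) = atan2(0.253, 0.022) = 85°.

true dip 19°, dip direction 085°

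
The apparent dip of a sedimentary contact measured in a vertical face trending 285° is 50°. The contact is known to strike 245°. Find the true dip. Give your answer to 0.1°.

The section is 40° from the strike.
tan δ = tan α / sin β = tan 50° / sin 40° = 1.1918 / 0.6428 = 1.8540
δ = arctan(1.8540) = 61.66°

61.7°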